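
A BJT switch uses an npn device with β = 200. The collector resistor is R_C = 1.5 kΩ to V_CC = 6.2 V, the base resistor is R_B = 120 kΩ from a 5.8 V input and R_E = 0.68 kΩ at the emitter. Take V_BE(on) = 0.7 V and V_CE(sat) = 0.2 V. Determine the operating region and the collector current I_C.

saturation; I_C ≈ 2.7 mA

Assume active: I_B = (5.8 − 0.7)/(120 + 201×0.68) = 0.0199 mA, I_C = β·I_B = 3.97 mA.
Then V_CE = 6.2 − 3.97×1.5 − 3.99×0.68 = -2.48 V < 0.2 V — the active assumption fails.
Re-solve with V_CE = 0.2 V. KCL at the emitter: V_E/R_E = (V_BB−0.7−V_E)/R_B + (V_CC−0.2−V_E)/R_C, giving V_E = 1.88 V.
I_C = (V_CC − 0.2 − V_E)/R_C = (6 − 1.88)/1.5 = 2.74 mA.
Check: I_B = (5.1 − 1.88)/120 = 0.0268 mA, and β·I_B = 5.36 mA > I_C, confirming saturation.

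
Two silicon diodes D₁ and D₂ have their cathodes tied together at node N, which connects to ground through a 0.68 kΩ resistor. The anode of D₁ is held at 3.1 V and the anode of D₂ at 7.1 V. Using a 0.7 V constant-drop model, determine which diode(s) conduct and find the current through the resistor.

Only D₂ conducts; I_R ≈ 9.4 mA

Assume both conduct. Then node N would need to be at both 3.1−0.7 = 2.4 V and 7.1−0.7 = 6.4 V, which is impossible.
Assume only D₂ conducts: V_N = 7.1 − 0.7 = 6.4 V, so I_R = 6.4/0.68 = 9.41 mA.
Check D₁: its anode-to-cathode voltage is 3.1 − 6.4 = -3.3 V < 0.7 V, so it is off. The assumption is consistent.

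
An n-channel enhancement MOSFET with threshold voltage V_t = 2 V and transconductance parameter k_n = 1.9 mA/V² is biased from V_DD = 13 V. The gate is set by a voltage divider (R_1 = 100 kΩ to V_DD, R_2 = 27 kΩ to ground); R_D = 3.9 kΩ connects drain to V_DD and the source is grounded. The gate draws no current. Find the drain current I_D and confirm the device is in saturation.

V_G = V_DD·R_2/(R_1+R_2) = 13×27/127 = 2.76 V. With the source grounded, V_GS = V_G = 2.76 V.
Assume saturation: I_D = (k_n/2)(V_GS − V_t)² = (1.9/2)×(2.76 − 2)² = 0.95×0.764² = 0.554 mA.
V_DS = V_DD − I_D·R_D = 13 − 0.554×3.9 = 10.8 V.
Saturation requires V_DS ≥ V_GS − V_t = 0.764 V; 10.8 ≥ 0.764 ✓.

I_D ≈ 0.55 mA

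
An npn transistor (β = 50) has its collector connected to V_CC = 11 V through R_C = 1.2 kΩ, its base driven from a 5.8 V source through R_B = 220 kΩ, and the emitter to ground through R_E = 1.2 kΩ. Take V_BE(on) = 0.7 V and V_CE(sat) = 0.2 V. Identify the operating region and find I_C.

active; I_C ≈ 0.91 mA

Assume active. Base-emitter loop: I_B = (V_BB − V_BE)/(R_B + (β+1)R_E) = (5.8 − 0.7)/(220 + 51×1.2) = 0.0181 mA.
I_C = β·I_B = 50×0.0181 = 0.907 mA.
V_CE = V_CC − I_C·R_C − I_E·R_E = 11 − 0.907×1.2 − 0.925×1.2 = 8.8 V > V_CE(sat), so the active-region assumption holds.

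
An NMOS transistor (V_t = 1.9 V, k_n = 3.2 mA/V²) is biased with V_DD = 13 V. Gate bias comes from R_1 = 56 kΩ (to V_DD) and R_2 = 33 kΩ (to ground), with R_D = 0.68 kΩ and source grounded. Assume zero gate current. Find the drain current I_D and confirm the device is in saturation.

V_G = V_DD·R_2/(R_1+R_2) = 13×33/89 = 4.82 V. With the source grounded, V_GS = V_G = 4.82 V.
Assume saturation: I_D = (k_n/2)(V_GS − V_t)² = (3.2/2)×(4.82 − 1.9)² = 1.6×2.92² = 13.6 mA.
V_DS = V_DD − I_D·R_D = 13 − 13.6×0.68 = 3.72 V.
Saturation requires V_DS ≥ V_GS − V_t = 2.92 V; 3.72 ≥ 2.92 ✓.

I_D ≈ 14 mA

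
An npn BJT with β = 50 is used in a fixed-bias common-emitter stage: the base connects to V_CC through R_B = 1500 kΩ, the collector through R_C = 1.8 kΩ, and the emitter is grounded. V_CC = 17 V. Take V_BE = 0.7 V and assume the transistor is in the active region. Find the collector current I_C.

Base loop: V_CC = I_B·R_B + V_BE, so I_B = (17 − 0.7)/1500 kΩ = 0.0109 mA.
In the active region I_C = β·I_B = 50 × 0.0109 = 0.543 mA.
Collector loop: V_CE = V_CC − I_C·R_C = 17 − 0.543×1.8 = 16 V.
Since V_CE = 16 V > V_CE(sat) ≈ 0.2 V, the transistor is in the active region as assumed.

I_C ≈ 0.54 mA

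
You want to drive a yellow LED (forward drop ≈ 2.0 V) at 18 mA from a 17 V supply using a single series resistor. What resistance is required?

The resistor drops V_S − V_D = 17 − 2.0 = 15 V at 18 mA.
R = 15 V / 18 mA = 0.833 kΩ.

R ≈ 0.83 kΩ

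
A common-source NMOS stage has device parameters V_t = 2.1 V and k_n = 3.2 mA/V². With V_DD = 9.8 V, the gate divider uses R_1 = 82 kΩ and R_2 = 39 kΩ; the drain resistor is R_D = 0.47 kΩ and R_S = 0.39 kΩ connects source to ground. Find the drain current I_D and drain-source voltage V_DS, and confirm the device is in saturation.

V_G = V_DD·R_2/(R_1+R_2) = 9.8×39/121 = 3.16 V.
Assume saturation: I_D = (k_n/2)(V_GS − V_t)² with V_GS = V_G − I_D·R_S = 3.16 − 0.39·I_D.
Substituting gives 0.243·I_D² − 2.32·I_D + 1.79 = 0, with roots I_D = 0.848 or 8.69 mA.
The root I_D = 8.69 mA gives V_GS = -0.231 V ≤ V_t, so take I_D = 0.848 mA.
Then V_GS = 2.83 V and V_DS = V_DD − I_D(R_D+R_S) = 9.8 − 0.848×0.86 = 9.07 V.
Saturation requires V_DS ≥ V_GS − V_t = 0.728 V; 9.07 ≥ 0.728 ✓.

I_D ≈ 0.85 mA, V_DS ≈ 9.1 V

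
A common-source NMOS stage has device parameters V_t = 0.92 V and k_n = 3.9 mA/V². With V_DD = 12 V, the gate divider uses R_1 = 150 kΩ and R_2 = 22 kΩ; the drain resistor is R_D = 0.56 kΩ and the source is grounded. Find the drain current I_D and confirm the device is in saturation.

I_D ≈ 0.74 mA

V_G = V_DD·R_2/(R_1+R_2) = 12×22/172 = 1.53 V. With the source grounded, V_GS = V_G = 1.53 V.
Assume saturation: I_D = (k_n/2)(V_GS − V_t)² = (3.9/2)×(1.53 − 0.92)² = 1.95×0.615² = 0.737 mA.
V_DS = V_DD − I_D·R_D = 12 − 0.737×0.56 = 11.6 V.
Saturation requires V_DS ≥ V_GS − V_t = 0.615 V; 11.6 ≥ 0.615 ✓.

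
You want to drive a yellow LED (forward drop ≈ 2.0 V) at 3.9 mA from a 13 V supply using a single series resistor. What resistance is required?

The resistor drops V_S − V_D = 13 − 2.0 = 11 V at 3.9 mA.
R = 11 V / 3.9 mA = 2.82 kΩ.

R ≈ 2.8 kΩ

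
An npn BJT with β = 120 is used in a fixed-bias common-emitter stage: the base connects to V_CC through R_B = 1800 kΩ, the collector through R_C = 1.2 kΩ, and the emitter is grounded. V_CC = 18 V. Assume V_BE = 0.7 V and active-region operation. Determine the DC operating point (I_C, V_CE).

I_C ≈ 1.2 mA, V_CE ≈ 17 V

Base loop: V_CC = I_B·R_B + V_BE, so I_B = (18 − 0.7)/1800 kΩ = 0.00961 mA.
In the active region I_C = β·I_B = 120 × 0.00961 = 1.15 mA.
Collector loop: V_CE = V_CC − I_C·R_C = 18 − 1.15×1.2 = 16.6 V.
Since V_CE = 16.6 V > V_CE(sat) ≈ 0.2 V, the transistor is in the active region as assumed.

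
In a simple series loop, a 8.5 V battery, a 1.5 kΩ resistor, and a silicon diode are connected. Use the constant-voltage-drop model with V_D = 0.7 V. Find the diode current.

I ≈ 5.2 mA

KVL around the loop: 8.5 = V_D + I·R = 0.7 + I × 1.5 kΩ.
So I = (8.5 − 0.7) / 1.5 kΩ = 7.8 / 1.5 = 5.2 mA.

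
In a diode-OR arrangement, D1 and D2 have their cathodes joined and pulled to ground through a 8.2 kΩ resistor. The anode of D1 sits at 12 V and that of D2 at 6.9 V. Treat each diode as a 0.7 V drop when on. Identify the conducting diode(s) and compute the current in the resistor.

Only D1 conducts; I_R ≈ 1.4 mA

Assume both conduct. Then node N would need to be at both 12−0.7 = 11.3 V and 6.9−0.7 = 6.2 V, which is impossible.
Assume only D1 conducts: V_N = 12 − 0.7 = 11.3 V, so I_R = 11.3/8.2 = 1.38 mA.
Check D2: its anode-to-cathode voltage is 6.9 − 11.3 = -4.4 V < 0.7 V, so it is off. The assumption is consistent.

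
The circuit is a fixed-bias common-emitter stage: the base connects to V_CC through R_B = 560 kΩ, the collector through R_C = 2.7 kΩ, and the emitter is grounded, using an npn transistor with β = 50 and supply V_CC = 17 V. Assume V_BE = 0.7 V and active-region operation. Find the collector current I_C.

I_C ≈ 1.5 mA

Base loop: V_CC = I_B·R_B + V_BE, so I_B = (17 − 0.7)/560 kΩ = 0.0291 mA.
In the active region I_C = β·I_B = 50 × 0.0291 = 1.46 mA.
Collector loop: V_CE = V_CC − I_C·R_C = 17 − 1.46×2.7 = 13.1 V.
Since V_CE = 13.1 V > V_CE(sat) ≈ 0.2 V, the transistor is in the active region as assumed.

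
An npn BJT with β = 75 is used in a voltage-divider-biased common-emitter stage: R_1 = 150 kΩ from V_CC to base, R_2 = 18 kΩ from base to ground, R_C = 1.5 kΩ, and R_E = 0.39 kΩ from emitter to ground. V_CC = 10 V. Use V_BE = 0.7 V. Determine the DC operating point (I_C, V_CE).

I_C ≈ 0.61 mA, V_CE ≈ 8.8 V

Thevenize the base divider: V_Th = V_CC·R_2/(R_1+R_2) = 10×18/168 = 1.07 V, R_Th = R_1‖R_2 = 16.1 kΩ.
Base-emitter loop: V_Th = I_B·R_Th + V_BE + (β+1)I_B·R_E, so I_B = (1.07 − 0.7) / (16.1 + 76×0.39) = 0.00813 mA.
I_C = β·I_B = 75×0.00813 = 0.609 mA, and I_E = (β+1)I_B = 0.618 mA.
V_CE = V_CC − I_C·R_C − I_E·R_E = 10 − 0.609×1.5 − 0.618×0.39 = 8.85 V.
V_CE = 8.85 V > 0.2 V confirms active-region operation.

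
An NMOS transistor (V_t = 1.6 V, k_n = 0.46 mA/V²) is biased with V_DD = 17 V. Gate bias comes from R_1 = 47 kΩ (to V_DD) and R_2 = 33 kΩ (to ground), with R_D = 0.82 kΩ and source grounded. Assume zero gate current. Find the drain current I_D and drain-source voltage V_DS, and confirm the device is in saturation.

I_D ≈ 6.7 mA, V_DS ≈ 11 V

V_G = V_DD·R_2/(R_1+R_2) = 17×33/80 = 7.01 V. With the source grounded, V_GS = V_G = 7.01 V.
Assume saturation: I_D = (k_n/2)(V_GS − V_t)² = (0.46/2)×(7.01 − 1.6)² = 0.23×5.41² = 6.74 mA.
V_DS = V_DD − I_D·R_D = 17 − 6.74×0.82 = 11.5 V.
Saturation requires V_DS ≥ V_GS − V_t = 5.41 V; 11.5 ≥ 5.41 ✓.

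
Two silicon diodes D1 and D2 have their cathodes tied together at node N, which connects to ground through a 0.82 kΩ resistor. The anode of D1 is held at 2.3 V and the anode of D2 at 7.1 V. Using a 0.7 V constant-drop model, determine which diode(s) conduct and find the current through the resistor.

Only D2 conducts; I_R ≈ 7.8 mA

Assume both conduct. Then node N would need to be at both 2.3−0.7 = 1.6 V and 7.1−0.7 = 6.4 V, which is impossible.
Assume only D2 conducts: V_N = 7.1 − 0.7 = 6.4 V, so I_R = 6.4/0.82 = 7.8 mA.
Check D1: its anode-to-cathode voltage is 2.3 − 6.4 = -4.1 V < 0.7 V, so it is off. The assumption is consistent.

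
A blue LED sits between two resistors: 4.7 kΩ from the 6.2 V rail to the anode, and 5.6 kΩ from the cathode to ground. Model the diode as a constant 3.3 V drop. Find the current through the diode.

The two resistors are in series with the diode, so KVL gives 6.2 = I·4.7 + 3.3 + I·5.6.
I = (6.2 − 3.3) / (4.7 + 5.6) kΩ = 2.9 / 10.3 = 0.282 mA.

I ≈ 0.28 mA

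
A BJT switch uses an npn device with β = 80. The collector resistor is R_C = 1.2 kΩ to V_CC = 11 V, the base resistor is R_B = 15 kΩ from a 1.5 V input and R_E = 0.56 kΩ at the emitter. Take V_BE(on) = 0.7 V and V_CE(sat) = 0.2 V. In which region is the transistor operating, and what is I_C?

active; I_C ≈ 1.1 mA

Assume active. Base-emitter loop: I_B = (V_BB − V_BE)/(R_B + (β+1)R_E) = (1.5 − 0.7)/(15 + 81×0.56) = 0.0133 mA.
I_C = β·I_B = 80×0.0133 = 1.06 mA.
V_CE = V_CC − I_C·R_C − I_E·R_E = 11 − 1.06×1.2 − 1.07×0.56 = 9.13 V > V_CE(sat), so the active-region assumption holds.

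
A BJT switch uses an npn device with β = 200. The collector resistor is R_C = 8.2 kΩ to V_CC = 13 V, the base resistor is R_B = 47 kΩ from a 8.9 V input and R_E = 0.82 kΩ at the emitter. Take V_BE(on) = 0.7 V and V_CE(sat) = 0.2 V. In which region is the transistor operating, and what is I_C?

Assume active: I_B = (8.9 − 0.7)/(47 + 201×0.82) = 0.0387 mA, I_C = β·I_B = 7.74 mA.
Then V_CE = 13 − 7.74×8.2 − 7.78×0.82 = -56.9 V < 0.2 V — the active assumption fails.
Re-solve with V_CE = 0.2 V. KCL at the emitter: V_E/R_E = (V_BB−0.7−V_E)/R_B + (V_CC−0.2−V_E)/R_C, giving V_E = 1.27 V.
I_C = (V_CC − 0.2 − V_E)/R_C = (12.8 − 1.27)/8.2 = 1.41 mA.
Check: I_B = (8.2 − 1.27)/47 = 0.147 mA, and β·I_B = 29.5 mA > I_C, confirming saturation.

saturation; I_C ≈ 1.4 mA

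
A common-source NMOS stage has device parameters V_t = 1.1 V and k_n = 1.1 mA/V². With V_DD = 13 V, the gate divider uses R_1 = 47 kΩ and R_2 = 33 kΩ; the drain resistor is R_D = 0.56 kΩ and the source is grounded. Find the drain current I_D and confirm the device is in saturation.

I_D ≈ 10 mA

V_G = V_DD·R_2/(R_1+R_2) = 13×33/80 = 5.36 V. With the source grounded, V_GS = V_G = 5.36 V.
Assume saturation: I_D = (k_n/2)(V_GS − V_t)² = (1.1/2)×(5.36 − 1.1)² = 0.55×4.26² = 9.99 mA.
V_DS = V_DD − I_D·R_D = 13 − 9.99×0.56 = 7.4 V.
Saturation requires V_DS ≥ V_GS − V_t = 4.26 V; 7.4 ≥ 4.26 ✓.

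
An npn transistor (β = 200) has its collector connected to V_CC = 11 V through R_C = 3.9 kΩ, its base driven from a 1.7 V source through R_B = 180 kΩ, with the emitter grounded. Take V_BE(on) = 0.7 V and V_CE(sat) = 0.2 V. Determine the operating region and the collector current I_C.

Assume active. Base-emitter loop: I_B = (V_BB − V_BE)/R_B = (1.7 − 0.7)/180 = 0.00556 mA.
I_C = β·I_B = 200×0.00556 = 1.11 mA.
V_CE = V_CC − I_C·R_C = 11 − 1.11×3.9 = 6.67 V > V_CE(sat), so the active-region assumption holds.

active; I_C ≈ 1.1 mA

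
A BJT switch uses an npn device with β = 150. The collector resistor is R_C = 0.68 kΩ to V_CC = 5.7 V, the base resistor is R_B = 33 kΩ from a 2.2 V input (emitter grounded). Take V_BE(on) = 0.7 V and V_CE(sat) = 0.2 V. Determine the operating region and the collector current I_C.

Assume active. Base-emitter loop: I_B = (V_BB − V_BE)/R_B = (2.2 − 0.7)/33 = 0.0455 mA.
I_C = β·I_B = 150×0.0455 = 6.82 mA.
V_CE = V_CC − I_C·R_C = 5.7 − 6.82×0.68 = 1.06 V > V_CE(sat), so the active-region assumption holds.

active; I_C ≈ 6.8 mA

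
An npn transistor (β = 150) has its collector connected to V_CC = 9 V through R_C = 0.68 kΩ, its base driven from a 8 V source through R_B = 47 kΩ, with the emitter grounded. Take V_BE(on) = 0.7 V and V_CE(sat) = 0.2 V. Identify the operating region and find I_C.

saturation; I_C ≈ 13 mA

Assume active: I_B = (8 − 0.7)/47 = 0.155 mA, giving I_C = β·I_B = 23.3 mA.
But then V_CE = 9 − 23.3×0.68 = -6.84 V < V_CE(sat) = 0.2 V — impossible in the active region.
So the transistor is saturated. With V_CE = 0.2 V, I_C = (V_CC − 0.2)/R_C = 8.8/0.68 = 12.9 mA.
Check: β·I_B = 23.3 mA > I_C = 12.9 mA, confirming saturation.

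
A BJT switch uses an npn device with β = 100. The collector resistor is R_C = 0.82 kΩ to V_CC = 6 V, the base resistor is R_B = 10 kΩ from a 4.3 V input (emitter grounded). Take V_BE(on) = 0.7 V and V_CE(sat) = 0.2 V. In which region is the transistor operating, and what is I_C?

saturation; I_C ≈ 7.1 mA

Assume active: I_B = (4.3 − 0.7)/10 = 0.36 mA, giving I_C = β·I_B = 36 mA.
But then V_CE = 6 − 36×0.82 = -23.5 V < V_CE(sat) = 0.2 V — impossible in the active region.
So the transistor is saturated. With V_CE = 0.2 V, I_C = (V_CC − 0.2)/R_C = 5.8/0.82 = 7.07 mA.
Check: β·I_B = 36 mA > I_C = 7.07 mA, confirming saturation.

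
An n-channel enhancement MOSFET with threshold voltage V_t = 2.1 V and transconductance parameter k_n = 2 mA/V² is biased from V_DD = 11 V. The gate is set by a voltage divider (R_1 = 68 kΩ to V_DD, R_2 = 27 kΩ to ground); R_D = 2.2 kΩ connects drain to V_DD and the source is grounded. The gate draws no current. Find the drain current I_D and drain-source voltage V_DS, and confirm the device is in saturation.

V_G = V_DD·R_2/(R_1+R_2) = 11×27/95 = 3.13 V. With the source grounded, V_GS = V_G = 3.13 V.
Assume saturation: I_D = (k_n/2)(V_GS − V_t)² = (2/2)×(3.13 − 2.1)² = 1×1.03² = 1.05 mA.
V_DS = V_DD − I_D·R_D = 11 − 1.05×2.2 = 8.68 V.
Saturation requires V_DS ≥ V_GS − V_t = 1.03 V; 8.68 ≥ 1.03 ✓.

I_D ≈ 1.1 mA, V_DS ≈ 8.7 V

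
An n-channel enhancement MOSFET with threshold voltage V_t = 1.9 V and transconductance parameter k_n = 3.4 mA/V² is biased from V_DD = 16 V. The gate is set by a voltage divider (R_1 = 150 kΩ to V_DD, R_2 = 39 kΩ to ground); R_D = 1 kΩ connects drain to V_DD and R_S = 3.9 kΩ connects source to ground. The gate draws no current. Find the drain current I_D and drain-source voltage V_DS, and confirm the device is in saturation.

I_D ≈ 0.26 mA, V_DS ≈ 15 V

V_G = V_DD·R_2/(R_1+R_2) = 16×39/189 = 3.3 V.
Assume saturation: I_D = (k_n/2)(V_GS − V_t)² with V_GS = V_G − I_D·R_S = 3.3 − 3.9·I_D.
Substituting gives 25.9·I_D² − 19.6·I_D + 3.34 = 0, with roots I_D = 0.259 or 0.498 mA.
The root I_D = 0.498 mA gives V_GS = 1.36 V ≤ V_t, so take I_D = 0.259 mA.
Then V_GS = 2.29 V and V_DS = V_DD − I_D(R_D+R_S) = 16 − 0.259×4.9 = 14.7 V.
Saturation requires V_DS ≥ V_GS − V_t = 0.391 V; 14.7 ≥ 0.391 ✓.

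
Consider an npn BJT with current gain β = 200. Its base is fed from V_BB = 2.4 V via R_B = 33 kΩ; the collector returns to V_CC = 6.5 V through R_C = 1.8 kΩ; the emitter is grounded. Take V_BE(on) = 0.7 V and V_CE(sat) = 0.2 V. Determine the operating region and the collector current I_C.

saturation; I_C ≈ 3.5 mA

Assume active: I_B = (2.4 − 0.7)/33 = 0.0515 mA, giving I_C = β·I_B = 10.3 mA.
But then V_CE = 6.5 − 10.3×1.8 = -12 V < V_CE(sat) = 0.2 V — impossible in the active region.
So the transistor is saturated. With V_CE = 0.2 V, I_C = (V_CC − 0.2)/R_C = 6.3/1.8 = 3.5 mA.
Check: β·I_B = 10.3 mA > I_C = 3.5 mA, confirming saturation.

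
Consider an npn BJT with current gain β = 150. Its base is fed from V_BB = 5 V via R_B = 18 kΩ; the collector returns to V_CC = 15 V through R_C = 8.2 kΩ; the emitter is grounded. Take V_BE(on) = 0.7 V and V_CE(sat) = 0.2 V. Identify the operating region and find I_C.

saturation; I_C ≈ 1.8 mA

Assume active: I_B = (5 − 0.7)/18 = 0.239 mA, giving I_C = β·I_B = 35.8 mA.
But then V_CE = 15 − 35.8×8.2 = -279 V < V_CE(sat) = 0.2 V — impossible in the active region.
So the transistor is saturated. With V_CE = 0.2 V, I_C = (V_CC − 0.2)/R_C = 14.8/8.2 = 1.8 mA.
Check: β·I_B = 35.8 mA > I_C = 1.8 mA, confirming saturation.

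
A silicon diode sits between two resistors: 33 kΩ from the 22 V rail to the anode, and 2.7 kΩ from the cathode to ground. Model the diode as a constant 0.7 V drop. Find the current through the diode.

I ≈ 0.6 mA

The two resistors are in series with the diode, so KVL gives 22 = I·33 + 0.7 + I·2.7.
I = (22 − 0.7) / (33 + 2.7) kΩ = 21.3 / 35.7 = 0.597 mA.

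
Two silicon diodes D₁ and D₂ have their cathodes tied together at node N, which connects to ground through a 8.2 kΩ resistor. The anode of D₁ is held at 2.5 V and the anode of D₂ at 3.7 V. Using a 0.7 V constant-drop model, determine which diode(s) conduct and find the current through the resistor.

Assume both conduct. Then node N would need to be at both 2.5−0.7 = 1.8 V and 3.7−0.7 = 3 V, which is impossible.
Assume only D₂ conducts: V_N = 3.7 − 0.7 = 3 V, so I_R = 3/8.2 = 0.366 mA.
Check D₁: its anode-to-cathode voltage is 2.5 − 3 = -0.5 V < 0.7 V, so it is off. The assumption is consistent.

Only D₂ conducts; I_R ≈ 0.37 mA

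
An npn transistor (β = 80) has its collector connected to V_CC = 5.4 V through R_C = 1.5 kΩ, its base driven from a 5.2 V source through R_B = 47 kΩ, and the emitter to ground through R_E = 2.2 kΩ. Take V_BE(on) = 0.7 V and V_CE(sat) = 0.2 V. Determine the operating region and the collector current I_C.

Assume active: I_B = (5.2 − 0.7)/(47 + 81×2.2) = 0.02 mA, I_C = β·I_B = 1.6 mA.
Then V_CE = 5.4 − 1.6×1.5 − 1.62×2.2 = -0.559 V < 0.2 V — the active assumption fails.
Re-solve with V_CE = 0.2 V. KCL at the emitter: V_E/R_E = (V_BB−0.7−V_E)/R_B + (V_CC−0.2−V_E)/R_C, giving V_E = 3.12 V.
I_C = (V_CC − 0.2 − V_E)/R_C = (5.2 − 3.12)/1.5 = 1.39 mA.
Check: I_B = (4.5 − 3.12)/47 = 0.0294 mA, and β·I_B = 2.35 mA > I_C, confirming saturation.

saturation; I_C ≈ 1.4 mA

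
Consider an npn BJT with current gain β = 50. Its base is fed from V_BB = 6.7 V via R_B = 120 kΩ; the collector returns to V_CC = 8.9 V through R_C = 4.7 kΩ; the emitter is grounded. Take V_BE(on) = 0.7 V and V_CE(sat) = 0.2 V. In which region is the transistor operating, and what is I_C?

saturation; I_C ≈ 1.9 mA

Assume active: I_B = (6.7 − 0.7)/120 = 0.05 mA, giving I_C = β·I_B = 2.5 mA.
But then V_CE = 8.9 − 2.5×4.7 = -2.85 V < V_CE(sat) = 0.2 V — impossible in the active region.
So the transistor is saturated. With V_CE = 0.2 V, I_C = (V_CC − 0.2)/R_C = 8.7/4.7 = 1.85 mA.
Check: β·I_B = 2.5 mA > I_C = 1.85 mA, confirming saturation.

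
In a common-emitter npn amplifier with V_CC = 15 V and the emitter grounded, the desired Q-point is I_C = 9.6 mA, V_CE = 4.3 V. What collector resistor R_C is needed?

Collector loop: V_CC = I_C·R_C + V_CE.
R_C = (V_CC − V_CE)/I_C = (15 − 4.3)/9.6 = 1.11 kΩ.

R_C ≈ 1.1 kΩ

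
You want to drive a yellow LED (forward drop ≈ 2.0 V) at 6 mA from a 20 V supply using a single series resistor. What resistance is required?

The resistor drops V_S − V_D = 20 − 2.0 = 18 V at 6 mA.
R = 18 V / 6 mA = 3 kΩ.

R ≈ 3 kΩ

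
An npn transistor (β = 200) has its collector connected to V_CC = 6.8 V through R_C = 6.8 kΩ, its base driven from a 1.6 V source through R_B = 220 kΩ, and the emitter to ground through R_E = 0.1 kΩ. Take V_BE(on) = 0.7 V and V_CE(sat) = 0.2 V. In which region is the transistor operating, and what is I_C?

active; I_C ≈ 0.75 mA

Assume active. Base-emitter loop: I_B = (V_BB − V_BE)/(R_B + (β+1)R_E) = (1.6 − 0.7)/(220 + 201×0.1) = 0.00375 mA.
I_C = β·I_B = 200×0.00375 = 0.75 mA.
V_CE = V_CC − I_C·R_C − I_E·R_E = 6.8 − 0.75×6.8 − 0.753×0.1 = 1.63 V > V_CE(sat), so the active-region assumption holds.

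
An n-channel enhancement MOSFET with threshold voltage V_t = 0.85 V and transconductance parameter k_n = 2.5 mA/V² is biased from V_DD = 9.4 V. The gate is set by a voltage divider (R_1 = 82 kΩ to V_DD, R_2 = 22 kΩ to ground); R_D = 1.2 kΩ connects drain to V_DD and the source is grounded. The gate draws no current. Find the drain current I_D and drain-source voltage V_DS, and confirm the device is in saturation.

V_G = V_DD·R_2/(R_1+R_2) = 9.4×22/104 = 1.99 V. With the source grounded, V_GS = V_G = 1.99 V.
Assume saturation: I_D = (k_n/2)(V_GS − V_t)² = (2.5/2)×(1.99 − 0.85)² = 1.25×1.14² = 1.62 mA.
V_DS = V_DD − I_D·R_D = 9.4 − 1.62×1.2 = 7.46 V.
Saturation requires V_DS ≥ V_GS − V_t = 1.14 V; 7.46 ≥ 1.14 ✓.

I_D ≈ 1.6 mA, V_DS ≈ 7.5 V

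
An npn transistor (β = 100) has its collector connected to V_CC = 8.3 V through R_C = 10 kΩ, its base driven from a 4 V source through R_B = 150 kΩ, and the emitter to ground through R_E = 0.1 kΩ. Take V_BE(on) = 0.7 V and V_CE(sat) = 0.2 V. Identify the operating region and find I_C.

Assume active: I_B = (4 − 0.7)/(150 + 101×0.1) = 0.0206 mA, I_C = β·I_B = 2.06 mA.
Then V_CE = 8.3 − 2.06×10 − 2.08×0.1 = -12.5 V < 0.2 V — the active assumption fails.
Re-solve with V_CE = 0.2 V. KCL at the emitter: V_E/R_E = (V_BB−0.7−V_E)/R_B + (V_CC−0.2−V_E)/R_C, giving V_E = 0.0823 V.
I_C = (V_CC − 0.2 − V_E)/R_C = (8.1 − 0.0823)/10 = 0.802 mA.
Check: I_B = (3.3 − 0.0823)/150 = 0.0215 mA, and β·I_B = 2.15 mA > I_C, confirming saturation.

saturation; I_C ≈ 0.8 mA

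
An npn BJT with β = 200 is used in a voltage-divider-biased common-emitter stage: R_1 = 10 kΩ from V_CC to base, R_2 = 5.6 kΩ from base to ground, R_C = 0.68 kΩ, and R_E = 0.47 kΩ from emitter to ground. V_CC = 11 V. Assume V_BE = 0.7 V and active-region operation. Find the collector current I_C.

Thevenize the base divider: V_Th = V_CC·R_2/(R_1+R_2) = 11×5.6/15.6 = 3.95 V, R_Th = R_1‖R_2 = 3.59 kΩ.
Base-emitter loop: V_Th = I_B·R_Th + V_BE + (β+1)I_B·R_E, so I_B = (3.95 − 0.7) / (3.59 + 201×0.47) = 0.0331 mA.
I_C = β·I_B = 200×0.0331 = 6.63 mA, and I_E = (β+1)I_B = 6.66 mA.
V_CE = V_CC − I_C·R_C − I_E·R_E = 11 − 6.63×0.68 − 6.66×0.47 = 3.36 V.
V_CE = 3.36 V > 0.2 V confirms active-region operation.

I_C ≈ 6.6 mA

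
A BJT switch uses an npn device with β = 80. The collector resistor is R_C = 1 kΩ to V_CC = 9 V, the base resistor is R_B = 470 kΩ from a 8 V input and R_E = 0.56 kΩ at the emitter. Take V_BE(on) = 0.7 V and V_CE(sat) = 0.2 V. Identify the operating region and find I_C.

active; I_C ≈ 1.1 mA

Assume active. Base-emitter loop: I_B = (V_BB − V_BE)/(R_B + (β+1)R_E) = (8 − 0.7)/(470 + 81×0.56) = 0.0142 mA.
I_C = β·I_B = 80×0.0142 = 1.13 mA.
V_CE = V_CC − I_C·R_C − I_E·R_E = 9 − 1.13×1 − 1.15×0.56 = 7.22 V > V_CE(sat), so the active-region assumption holds.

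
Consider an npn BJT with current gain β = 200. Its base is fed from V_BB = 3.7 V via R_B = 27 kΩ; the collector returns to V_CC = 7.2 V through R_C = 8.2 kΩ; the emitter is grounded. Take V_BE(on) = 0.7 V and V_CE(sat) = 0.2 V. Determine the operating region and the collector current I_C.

saturation; I_C ≈ 0.85 mA

Assume active: I_B = (3.7 − 0.7)/27 = 0.111 mA, giving I_C = β·I_B = 22.2 mA.
But then V_CE = 7.2 − 22.2×8.2 = -175 V < V_CE(sat) = 0.2 V — impossible in the active region.
So the transistor is saturated. With V_CE = 0.2 V, I_C = (V_CC − 0.2)/R_C = 7/8.2 = 0.854 mA.
Check: β·I_B = 22.2 mA > I_C = 0.854 mA, confirming saturation.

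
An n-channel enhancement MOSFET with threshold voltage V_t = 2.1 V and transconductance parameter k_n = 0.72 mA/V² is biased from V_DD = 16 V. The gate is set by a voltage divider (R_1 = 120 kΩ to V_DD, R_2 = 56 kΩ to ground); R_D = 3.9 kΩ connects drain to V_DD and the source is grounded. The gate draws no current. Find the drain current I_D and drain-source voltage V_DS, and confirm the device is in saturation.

V_G = V_DD·R_2/(R_1+R_2) = 16×56/176 = 5.09 V. With the source grounded, V_GS = V_G = 5.09 V.
Assume saturation: I_D = (k_n/2)(V_GS − V_t)² = (0.72/2)×(5.09 − 2.1)² = 0.36×2.99² = 3.22 mA.
V_DS = V_DD − I_D·R_D = 16 − 3.22×3.9 = 3.44 V.
Saturation requires V_DS ≥ V_GS − V_t = 2.99 V; 3.44 ≥ 2.99 ✓.

I_D ≈ 3.2 mA, V_DS ≈ 3.4 V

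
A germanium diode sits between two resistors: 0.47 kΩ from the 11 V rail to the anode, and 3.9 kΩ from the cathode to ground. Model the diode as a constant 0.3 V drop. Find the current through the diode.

I ≈ 2.4 mA

The two resistors are in series with the diode, so KVL gives 11 = I·0.47 + 0.3 + I·3.9.
I = (11 − 0.3) / (0.47 + 3.9) kΩ = 10.7 / 4.37 = 2.45 mA.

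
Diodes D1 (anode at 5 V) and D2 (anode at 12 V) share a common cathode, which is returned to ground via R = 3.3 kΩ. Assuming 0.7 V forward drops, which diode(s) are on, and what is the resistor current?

Only D2 conducts; I_R ≈ 3.4 mA

Assume both conduct. Then node N would need to be at both 5−0.7 = 4.3 V and 12−0.7 = 11.3 V, which is impossible.
Assume only D2 conducts: V_N = 12 − 0.7 = 11.3 V, so I_R = 11.3/3.3 = 3.42 mA.
Check D1: its anode-to-cathode voltage is 5 − 11.3 = -6.3 V < 0.7 V, so it is off. The assumption is consistent.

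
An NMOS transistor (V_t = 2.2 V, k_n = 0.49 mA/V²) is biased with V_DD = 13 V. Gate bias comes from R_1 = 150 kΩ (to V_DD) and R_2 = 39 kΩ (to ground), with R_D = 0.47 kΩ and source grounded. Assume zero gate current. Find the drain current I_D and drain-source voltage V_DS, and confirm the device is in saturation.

V_G = V_DD·R_2/(R_1+R_2) = 13×39/189 = 2.68 V. With the source grounded, V_GS = V_G = 2.68 V.
Assume saturation: I_D = (k_n/2)(V_GS − V_t)² = (0.49/2)×(2.68 − 2.2)² = 0.245×0.483² = 0.057 mA.
V_DS = V_DD − I_D·R_D = 13 − 0.057×0.47 = 13 V.
Saturation requires V_DS ≥ V_GS − V_t = 0.483 V; 13 ≥ 0.483 ✓.

I_D ≈ 0.057 mA, V_DS ≈ 13 V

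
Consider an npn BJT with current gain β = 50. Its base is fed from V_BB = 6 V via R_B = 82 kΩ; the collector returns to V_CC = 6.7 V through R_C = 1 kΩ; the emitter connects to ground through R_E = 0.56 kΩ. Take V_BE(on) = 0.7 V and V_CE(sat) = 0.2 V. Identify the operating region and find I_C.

active; I_C ≈ 2.4 mA

Assume active. Base-emitter loop: I_B = (V_BB − V_BE)/(R_B + (β+1)R_E) = (6 − 0.7)/(82 + 51×0.56) = 0.0479 mA.
I_C = β·I_B = 50×0.0479 = 2.4 mA.
V_CE = V_CC − I_C·R_C − I_E·R_E = 6.7 − 2.4×1 − 2.44×0.56 = 2.93 V > V_CE(sat), so the active-region assumption holds.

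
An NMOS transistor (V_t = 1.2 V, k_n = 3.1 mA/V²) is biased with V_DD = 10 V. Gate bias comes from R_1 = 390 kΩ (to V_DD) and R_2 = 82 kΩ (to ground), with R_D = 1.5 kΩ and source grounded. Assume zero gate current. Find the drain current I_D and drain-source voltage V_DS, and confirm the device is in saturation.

I_D ≈ 0.45 mA, V_DS ≈ 9.3 V

V_G = V_DD·R_2/(R_1+R_2) = 10×82/472 = 1.74 V. With the source grounded, V_GS = V_G = 1.74 V.
Assume saturation: I_D = (k_n/2)(V_GS − V_t)² = (3.1/2)×(1.74 − 1.2)² = 1.55×0.537² = 0.447 mA.
V_DS = V_DD − I_D·R_D = 10 − 0.447×1.5 = 9.33 V.
Saturation requires V_DS ≥ V_GS − V_t = 0.537 V; 9.33 ≥ 0.537 ✓.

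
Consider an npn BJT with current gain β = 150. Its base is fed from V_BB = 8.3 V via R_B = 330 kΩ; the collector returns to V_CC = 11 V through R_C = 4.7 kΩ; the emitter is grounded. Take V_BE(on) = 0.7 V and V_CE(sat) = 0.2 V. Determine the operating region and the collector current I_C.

saturation; I_C ≈ 2.3 mA

Assume active: I_B = (8.3 − 0.7)/330 = 0.023 mA, giving I_C = β·I_B = 3.45 mA.
But then V_CE = 11 − 3.45×4.7 = -5.24 V < V_CE(sat) = 0.2 V — impossible in the active region.
So the transistor is saturated. With V_CE = 0.2 V, I_C = (V_CC − 0.2)/R_C = 10.8/4.7 = 2.3 mA.
Check: β·I_B = 3.45 mA > I_C = 2.3 mA, confirming saturation.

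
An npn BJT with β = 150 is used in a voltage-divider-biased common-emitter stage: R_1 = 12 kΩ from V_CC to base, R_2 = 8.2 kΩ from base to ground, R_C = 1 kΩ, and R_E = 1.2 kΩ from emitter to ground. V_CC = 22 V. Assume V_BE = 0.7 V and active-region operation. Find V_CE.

V_CE ≈ 7.3 V

Thevenize the base divider: V_Th = V_CC·R_2/(R_1+R_2) = 22×8.2/20.2 = 8.93 V, R_Th = R_1‖R_2 = 4.87 kΩ.
Base-emitter loop: V_Th = I_B·R_Th + V_BE + (β+1)I_B·R_E, so I_B = (8.93 − 0.7) / (4.87 + 151×1.2) = 0.0442 mA.
I_C = β·I_B = 150×0.0442 = 6.64 mA, and I_E = (β+1)I_B = 6.68 mA.
V_CE = V_CC − I_C·R_C − I_E·R_E = 22 − 6.64×1 − 6.68×1.2 = 7.35 V.
V_CE = 7.35 V > 0.2 V confirms active-region operation.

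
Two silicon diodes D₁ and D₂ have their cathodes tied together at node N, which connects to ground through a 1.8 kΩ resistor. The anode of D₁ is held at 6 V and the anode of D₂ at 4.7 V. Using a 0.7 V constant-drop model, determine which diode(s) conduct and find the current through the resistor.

Assume both conduct. Then node N would need to be at both 6−0.7 = 5.3 V and 4.7−0.7 = 4 V, which is impossible.
Assume only D₁ conducts: V_N = 6 − 0.7 = 5.3 V, so I_R = 5.3/1.8 = 2.94 mA.
Check D₂: its anode-to-cathode voltage is 4.7 − 5.3 = -0.6 V < 0.7 V, so it is off. The assumption is consistent.

Only D₁ conducts; I_R ≈ 2.9 mA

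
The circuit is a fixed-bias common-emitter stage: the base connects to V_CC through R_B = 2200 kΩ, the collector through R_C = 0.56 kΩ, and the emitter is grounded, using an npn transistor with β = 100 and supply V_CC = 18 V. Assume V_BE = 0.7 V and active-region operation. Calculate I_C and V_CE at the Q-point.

I_C ≈ 0.79 mA, V_CE ≈ 18 V

Base loop: V_CC = I_B·R_B + V_BE, so I_B = (18 − 0.7)/2200 kΩ = 0.00786 mA.
In the active region I_C = β·I_B = 100 × 0.00786 = 0.786 mA.
Collector loop: V_CE = V_CC − I_C·R_C = 18 − 0.786×0.56 = 17.6 V.
Since V_CE = 17.6 V > V_CE(sat) ≈ 0.2 V, the transistor is in the active region as assumed.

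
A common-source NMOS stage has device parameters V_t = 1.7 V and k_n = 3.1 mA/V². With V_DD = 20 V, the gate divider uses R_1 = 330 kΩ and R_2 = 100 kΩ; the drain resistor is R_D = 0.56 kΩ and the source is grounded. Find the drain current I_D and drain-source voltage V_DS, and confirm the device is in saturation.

I_D ≈ 13 mA, V_DS ≈ 12 V

V_G = V_DD·R_2/(R_1+R_2) = 20×100/430 = 4.65 V. With the source grounded, V_GS = V_G = 4.65 V.
Assume saturation: I_D = (k_n/2)(V_GS − V_t)² = (3.1/2)×(4.65 − 1.7)² = 1.55×2.95² = 13.5 mA.
V_DS = V_DD − I_D·R_D = 20 − 13.5×0.56 = 12.4 V.
Saturation requires V_DS ≥ V_GS − V_t = 2.95 V; 12.4 ≥ 2.95 ✓.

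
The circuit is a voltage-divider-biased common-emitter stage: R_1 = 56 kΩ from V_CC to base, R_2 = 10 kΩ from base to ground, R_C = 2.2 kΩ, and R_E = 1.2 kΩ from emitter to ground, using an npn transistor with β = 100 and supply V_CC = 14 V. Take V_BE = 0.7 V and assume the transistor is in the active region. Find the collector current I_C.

Thevenize the base divider: V_Th = V_CC·R_2/(R_1+R_2) = 14×10/66 = 2.12 V, R_Th = R_1‖R_2 = 8.48 kΩ.
Base-emitter loop: V_Th = I_B·R_Th + V_BE + (β+1)I_B·R_E, so I_B = (2.12 − 0.7) / (8.48 + 101×1.2) = 0.011 mA.
I_C = β·I_B = 100×0.011 = 1.1 mA, and I_E = (β+1)I_B = 1.11 mA.
V_CE = V_CC − I_C·R_C − I_E·R_E = 14 − 1.1×2.2 − 1.11×1.2 = 10.3 V.
V_CE = 10.3 V > 0.2 V confirms active-region operation.

I_C ≈ 1.1 mA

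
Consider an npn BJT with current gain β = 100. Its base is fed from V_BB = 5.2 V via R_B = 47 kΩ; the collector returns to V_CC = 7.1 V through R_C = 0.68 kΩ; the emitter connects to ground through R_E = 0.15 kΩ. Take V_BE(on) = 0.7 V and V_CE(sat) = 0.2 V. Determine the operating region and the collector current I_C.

Assume active. Base-emitter loop: I_B = (V_BB − V_BE)/(R_B + (β+1)R_E) = (5.2 − 0.7)/(47 + 101×0.15) = 0.0724 mA.
I_C = β·I_B = 100×0.0724 = 7.24 mA.
V_CE = V_CC − I_C·R_C − I_E·R_E = 7.1 − 7.24×0.68 − 7.31×0.15 = 1.08 V > V_CE(sat), so the active-region assumption holds.

active; I_C ≈ 7.2 mA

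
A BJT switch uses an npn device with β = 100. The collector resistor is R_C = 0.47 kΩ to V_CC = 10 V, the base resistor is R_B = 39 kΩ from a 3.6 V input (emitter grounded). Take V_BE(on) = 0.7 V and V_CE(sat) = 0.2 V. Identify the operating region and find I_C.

active; I_C ≈ 7.4 mA

Assume active. Base-emitter loop: I_B = (V_BB − V_BE)/R_B = (3.6 − 0.7)/39 = 0.0744 mA.
I_C = β·I_B = 100×0.0744 = 7.44 mA.
V_CE = V_CC − I_C·R_C = 10 − 7.44×0.47 = 6.51 V > V_CE(sat), so the active-region assumption holds.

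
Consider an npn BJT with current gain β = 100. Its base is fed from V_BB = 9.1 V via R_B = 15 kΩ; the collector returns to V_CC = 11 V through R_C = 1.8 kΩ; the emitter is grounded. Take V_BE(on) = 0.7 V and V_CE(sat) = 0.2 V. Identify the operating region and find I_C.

Assume active: I_B = (9.1 − 0.7)/15 = 0.56 mA, giving I_C = β·I_B = 56 mA.
But then V_CE = 11 − 56×1.8 = -89.8 V < V_CE(sat) = 0.2 V — impossible in the active region.
So the transistor is saturated. With V_CE = 0.2 V, I_C = (V_CC − 0.2)/R_C = 10.8/1.8 = 6 mA.
Check: β·I_B = 56 mA > I_C = 6 mA, confirming saturation.

saturation; I_C ≈ 6 mA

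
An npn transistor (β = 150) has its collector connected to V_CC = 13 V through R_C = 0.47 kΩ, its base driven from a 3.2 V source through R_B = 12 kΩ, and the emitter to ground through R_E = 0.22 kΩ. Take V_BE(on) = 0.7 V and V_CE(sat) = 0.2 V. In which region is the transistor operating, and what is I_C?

Assume active. Base-emitter loop: I_B = (V_BB − V_BE)/(R_B + (β+1)R_E) = (3.2 − 0.7)/(12 + 151×0.22) = 0.0553 mA.
I_C = β·I_B = 150×0.0553 = 8.29 mA.
V_CE = V_CC − I_C·R_C − I_E·R_E = 13 − 8.29×0.47 − 8.35×0.22 = 7.27 V > V_CE(sat), so the active-region assumption holds.

active; I_C ≈ 8.3 mA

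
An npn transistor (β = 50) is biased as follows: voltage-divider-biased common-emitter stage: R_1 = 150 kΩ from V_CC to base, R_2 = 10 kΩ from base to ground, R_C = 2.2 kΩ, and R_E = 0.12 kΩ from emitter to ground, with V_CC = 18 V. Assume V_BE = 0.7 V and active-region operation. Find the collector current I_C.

Thevenize the base divider: V_Th = V_CC·R_2/(R_1+R_2) = 18×10/160 = 1.12 V, R_Th = R_1‖R_2 = 9.38 kΩ.
Base-emitter loop: V_Th = I_B·R_Th + V_BE + (β+1)I_B·R_E, so I_B = (1.12 − 0.7) / (9.38 + 51×0.12) = 0.0274 mA.
I_C = β·I_B = 50×0.0274 = 1.37 mA, and I_E = (β+1)I_B = 1.4 mA.
V_CE = V_CC − I_C·R_C − I_E·R_E = 18 − 1.37×2.2 − 1.4×0.12 = 14.8 V.
V_CE = 14.8 V > 0.2 V confirms active-region operation.

I_C ≈ 1.4 mA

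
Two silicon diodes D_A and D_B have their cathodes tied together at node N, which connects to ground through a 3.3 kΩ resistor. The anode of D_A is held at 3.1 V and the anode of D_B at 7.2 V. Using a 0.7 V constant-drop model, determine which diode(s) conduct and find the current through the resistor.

Only D_B conducts; I_R ≈ 2 mA

Assume both conduct. Then node N would need to be at both 3.1−0.7 = 2.4 V and 7.2−0.7 = 6.5 V, which is impossible.
Assume only D_B conducts: V_N = 7.2 − 0.7 = 6.5 V, so I_R = 6.5/3.3 = 1.97 mA.
Check D_A: its anode-to-cathode voltage is 3.1 − 6.5 = -3.4 V < 0.7 V, so it is off. The assumption is consistent.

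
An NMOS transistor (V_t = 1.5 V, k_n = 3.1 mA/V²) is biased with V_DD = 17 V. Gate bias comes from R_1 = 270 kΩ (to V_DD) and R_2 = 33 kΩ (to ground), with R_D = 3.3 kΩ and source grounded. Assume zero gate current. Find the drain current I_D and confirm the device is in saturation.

I_D ≈ 0.19 mA

V_G = V_DD·R_2/(R_1+R_2) = 17×33/303 = 1.85 V. With the source grounded, V_GS = V_G = 1.85 V.
Assume saturation: I_D = (k_n/2)(V_GS − V_t)² = (3.1/2)×(1.85 − 1.5)² = 1.55×0.351² = 0.191 mA.
V_DS = V_DD − I_D·R_D = 17 − 0.191×3.3 = 16.4 V.
Saturation requires V_DS ≥ V_GS − V_t = 0.351 V; 16.4 ≥ 0.351 ✓.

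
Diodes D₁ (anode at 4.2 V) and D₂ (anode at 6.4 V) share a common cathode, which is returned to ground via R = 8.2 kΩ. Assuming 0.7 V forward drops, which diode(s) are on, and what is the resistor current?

Only D₂ conducts; I_R ≈ 0.7 mA

Assume both conduct. Then node N would need to be at both 4.2−0.7 = 3.5 V and 6.4−0.7 = 5.7 V, which is impossible.
Assume only D₂ conducts: V_N = 6.4 − 0.7 = 5.7 V, so I_R = 5.7/8.2 = 0.695 mA.
Check D₁: its anode-to-cathode voltage is 4.2 − 5.7 = -1.5 V < 0.7 V, so it is off. The assumption is consistent.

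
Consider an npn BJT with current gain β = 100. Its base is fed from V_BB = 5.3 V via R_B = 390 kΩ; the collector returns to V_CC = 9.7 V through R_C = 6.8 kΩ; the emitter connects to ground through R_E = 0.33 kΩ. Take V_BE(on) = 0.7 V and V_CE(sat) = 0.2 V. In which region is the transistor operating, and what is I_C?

Assume active. Base-emitter loop: I_B = (V_BB − V_BE)/(R_B + (β+1)R_E) = (5.3 − 0.7)/(390 + 101×0.33) = 0.0109 mA.
I_C = β·I_B = 100×0.0109 = 1.09 mA.
V_CE = V_CC − I_C·R_C − I_E·R_E = 9.7 − 1.09×6.8 − 1.1×0.33 = 1.95 V > V_CE(sat), so the active-region assumption holds.

active; I_C ≈ 1.1 mA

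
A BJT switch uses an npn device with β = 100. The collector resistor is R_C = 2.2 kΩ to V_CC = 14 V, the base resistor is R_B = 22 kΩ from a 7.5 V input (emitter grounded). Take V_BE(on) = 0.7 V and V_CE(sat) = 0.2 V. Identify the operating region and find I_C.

saturation; I_C ≈ 6.3 mA

Assume active: I_B = (7.5 − 0.7)/22 = 0.309 mA, giving I_C = β·I_B = 30.9 mA.
But then V_CE = 14 − 30.9×2.2 = -54 V < V_CE(sat) = 0.2 V — impossible in the active region.
So the transistor is saturated. With V_CE = 0.2 V, I_C = (V_CC − 0.2)/R_C = 13.8/2.2 = 6.27 mA.
Check: β·I_B = 30.9 mA > I_C = 6.27 mA, confirming saturation.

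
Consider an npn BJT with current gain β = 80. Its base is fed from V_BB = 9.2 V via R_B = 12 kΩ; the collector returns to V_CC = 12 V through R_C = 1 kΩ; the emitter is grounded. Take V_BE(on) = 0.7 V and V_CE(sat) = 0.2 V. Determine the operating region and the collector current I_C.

saturation; I_C ≈ 12 mA

Assume active: I_B = (9.2 − 0.7)/12 = 0.708 mA, giving I_C = β·I_B = 56.7 mA.
But then V_CE = 12 − 56.7×1 = -44.7 V < V_CE(sat) = 0.2 V — impossible in the active region.
So the transistor is saturated. With V_CE = 0.2 V, I_C = (V_CC − 0.2)/R_C = 11.8/1 = 11.8 mA.
Check: β·I_B = 56.7 mA > I_C = 11.8 mA, confirming saturation.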